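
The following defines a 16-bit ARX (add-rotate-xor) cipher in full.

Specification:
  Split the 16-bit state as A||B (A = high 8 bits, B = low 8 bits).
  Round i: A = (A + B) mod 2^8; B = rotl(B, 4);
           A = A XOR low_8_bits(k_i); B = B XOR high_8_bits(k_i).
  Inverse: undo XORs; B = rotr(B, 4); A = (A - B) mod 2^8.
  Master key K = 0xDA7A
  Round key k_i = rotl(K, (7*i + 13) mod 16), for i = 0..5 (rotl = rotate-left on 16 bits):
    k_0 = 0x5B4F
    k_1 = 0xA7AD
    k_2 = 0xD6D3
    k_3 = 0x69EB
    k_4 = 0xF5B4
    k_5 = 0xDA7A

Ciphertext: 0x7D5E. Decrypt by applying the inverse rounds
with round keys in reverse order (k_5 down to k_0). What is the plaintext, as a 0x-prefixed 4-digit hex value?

s_0 = ciphertext = 0x7D5E
s_1 = InvRound(s_0, k_5) = 0xBF48
s_2 = InvRound(s_1, k_4) = 0x30DB
s_3 = InvRound(s_2, k_3) = 0xB02B
s_4 = InvRound(s_3, k_2) = 0x84DF
s_5 = InvRound(s_4, k_1) = 0xA287
s_6 = InvRound(s_5, k_0) = 0x20CD

0x20CD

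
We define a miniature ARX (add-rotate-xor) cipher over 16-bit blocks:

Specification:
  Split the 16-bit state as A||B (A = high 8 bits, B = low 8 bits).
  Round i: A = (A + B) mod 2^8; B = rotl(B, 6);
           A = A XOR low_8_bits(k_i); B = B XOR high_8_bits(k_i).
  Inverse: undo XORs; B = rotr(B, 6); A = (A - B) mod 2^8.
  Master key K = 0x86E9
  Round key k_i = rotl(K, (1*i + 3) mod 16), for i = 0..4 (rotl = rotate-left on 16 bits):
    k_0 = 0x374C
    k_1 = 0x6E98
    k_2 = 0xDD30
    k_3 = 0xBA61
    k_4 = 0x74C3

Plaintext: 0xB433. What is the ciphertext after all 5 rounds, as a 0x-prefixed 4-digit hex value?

s_0 = plaintext = 0xB433
s_1 = Round(s_0, k_0) = 0xABFB
s_2 = Round(s_1, k_1) = 0x3E90
s_3 = Round(s_2, k_2) = 0xFEF9
s_4 = Round(s_3, k_3) = 0x96C4
s_5 = Round(s_4, k_4) = 0x9945

0x9945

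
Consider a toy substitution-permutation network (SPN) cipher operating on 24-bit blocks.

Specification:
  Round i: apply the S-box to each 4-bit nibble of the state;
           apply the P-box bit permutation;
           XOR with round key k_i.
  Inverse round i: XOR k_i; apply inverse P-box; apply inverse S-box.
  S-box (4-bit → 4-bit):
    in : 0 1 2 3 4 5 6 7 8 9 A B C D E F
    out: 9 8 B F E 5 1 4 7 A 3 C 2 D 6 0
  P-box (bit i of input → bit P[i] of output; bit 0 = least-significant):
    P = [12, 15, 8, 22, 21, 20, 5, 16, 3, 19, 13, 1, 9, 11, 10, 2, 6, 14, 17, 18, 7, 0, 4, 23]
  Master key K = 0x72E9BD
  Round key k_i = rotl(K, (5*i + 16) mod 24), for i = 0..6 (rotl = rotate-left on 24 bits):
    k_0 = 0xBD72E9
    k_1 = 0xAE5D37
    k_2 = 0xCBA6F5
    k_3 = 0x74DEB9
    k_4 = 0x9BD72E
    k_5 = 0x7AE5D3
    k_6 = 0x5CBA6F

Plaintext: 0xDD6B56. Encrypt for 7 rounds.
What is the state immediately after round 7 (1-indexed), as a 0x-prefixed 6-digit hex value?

s_0 = plaintext = 0xDD6B56
s_1 = Round(s_0, k_0) = 0x1B401B
s_2 = Round(s_1, k_1) = 0x695039
s_3 = Round(s_2, k_2) = 0xBE605F
s_4 = Round(s_3, k_3) = 0xD69C83
s_5 = Round(s_4, k_4) = 0x634EDA
s_6 = Round(s_5, k_5) = 0x551937
s_7 = Round(s_6, k_6) = 0x67BB99

0x67BB99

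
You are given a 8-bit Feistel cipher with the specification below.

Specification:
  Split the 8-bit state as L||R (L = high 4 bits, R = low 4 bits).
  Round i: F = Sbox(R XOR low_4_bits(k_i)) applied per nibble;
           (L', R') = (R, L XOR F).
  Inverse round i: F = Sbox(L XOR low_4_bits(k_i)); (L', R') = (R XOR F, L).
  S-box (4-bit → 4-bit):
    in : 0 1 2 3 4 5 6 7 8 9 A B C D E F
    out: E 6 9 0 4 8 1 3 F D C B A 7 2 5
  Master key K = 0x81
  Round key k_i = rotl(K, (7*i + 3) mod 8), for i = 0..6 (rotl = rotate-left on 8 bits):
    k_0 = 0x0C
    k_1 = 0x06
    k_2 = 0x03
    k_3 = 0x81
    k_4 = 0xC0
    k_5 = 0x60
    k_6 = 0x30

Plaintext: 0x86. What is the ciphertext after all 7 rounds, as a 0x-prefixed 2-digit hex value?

0x32

s_0 = plaintext = 0x86
s_1 = Round(s_0, k_0) = 0x64
s_2 = Round(s_1, k_1) = 0x4F
s_3 = Round(s_2, k_2) = 0xFE
s_4 = Round(s_3, k_3) = 0xEA
s_5 = Round(s_4, k_4) = 0xA2
s_6 = Round(s_5, k_5) = 0x23
s_7 = Round(s_6, k_6) = 0x32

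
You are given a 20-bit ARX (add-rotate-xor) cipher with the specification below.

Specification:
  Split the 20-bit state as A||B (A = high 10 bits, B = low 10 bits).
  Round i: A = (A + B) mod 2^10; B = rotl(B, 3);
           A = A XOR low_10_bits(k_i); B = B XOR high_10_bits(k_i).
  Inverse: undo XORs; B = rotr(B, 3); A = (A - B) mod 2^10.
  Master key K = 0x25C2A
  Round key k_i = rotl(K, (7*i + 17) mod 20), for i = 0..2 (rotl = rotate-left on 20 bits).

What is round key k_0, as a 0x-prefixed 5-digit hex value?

0x44B85

K = 0x25C2A
k_0 = rotl(K, (7*0+17) mod 20) = rotl(K, 17) = 0x44B85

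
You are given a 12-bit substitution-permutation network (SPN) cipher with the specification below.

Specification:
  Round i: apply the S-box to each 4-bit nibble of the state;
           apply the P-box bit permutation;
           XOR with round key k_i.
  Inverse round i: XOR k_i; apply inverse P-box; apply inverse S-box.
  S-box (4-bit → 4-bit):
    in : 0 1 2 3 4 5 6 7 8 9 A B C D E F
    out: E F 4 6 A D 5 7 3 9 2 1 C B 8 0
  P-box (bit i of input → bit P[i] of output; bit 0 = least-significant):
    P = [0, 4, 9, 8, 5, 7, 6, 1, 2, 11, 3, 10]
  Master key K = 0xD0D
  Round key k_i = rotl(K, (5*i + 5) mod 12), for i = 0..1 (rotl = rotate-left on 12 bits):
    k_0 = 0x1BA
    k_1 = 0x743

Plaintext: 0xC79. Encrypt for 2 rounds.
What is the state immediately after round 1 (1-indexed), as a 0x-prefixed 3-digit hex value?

0x453

s_0 = plaintext = 0xC79
s_1 = Round(s_0, k_0) = 0x453
s_2 = Round(s_1, k_1) = 0x931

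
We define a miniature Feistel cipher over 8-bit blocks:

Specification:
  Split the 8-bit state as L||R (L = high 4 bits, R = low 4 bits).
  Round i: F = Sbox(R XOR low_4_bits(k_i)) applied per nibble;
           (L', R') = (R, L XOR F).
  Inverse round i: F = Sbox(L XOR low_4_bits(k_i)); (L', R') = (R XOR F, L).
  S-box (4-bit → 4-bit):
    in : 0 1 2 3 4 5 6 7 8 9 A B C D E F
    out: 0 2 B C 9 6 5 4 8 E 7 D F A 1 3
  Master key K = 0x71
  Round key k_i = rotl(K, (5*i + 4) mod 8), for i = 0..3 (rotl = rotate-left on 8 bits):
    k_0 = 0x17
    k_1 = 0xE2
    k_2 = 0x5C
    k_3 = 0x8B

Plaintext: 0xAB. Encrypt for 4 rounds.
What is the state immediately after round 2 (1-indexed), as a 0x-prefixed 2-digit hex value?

0x5F

s_0 = plaintext = 0xAB
s_1 = Round(s_0, k_0) = 0xB5
s_2 = Round(s_1, k_1) = 0x5F
s_3 = Round(s_2, k_2) = 0xF9
s_4 = Round(s_3, k_3) = 0x94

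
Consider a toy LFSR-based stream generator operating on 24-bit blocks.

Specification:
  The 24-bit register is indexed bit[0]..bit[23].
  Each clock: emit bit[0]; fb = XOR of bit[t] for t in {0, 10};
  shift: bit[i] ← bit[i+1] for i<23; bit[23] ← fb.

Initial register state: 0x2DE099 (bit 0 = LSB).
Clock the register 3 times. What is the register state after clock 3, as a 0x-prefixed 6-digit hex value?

reg_0 = 0x2DE099
clock 1: out=1, reg = 0x96F04C
clock 2: out=0, reg = 0x4B7826
clock 3: out=0, reg = 0x25BC13

0x25BC13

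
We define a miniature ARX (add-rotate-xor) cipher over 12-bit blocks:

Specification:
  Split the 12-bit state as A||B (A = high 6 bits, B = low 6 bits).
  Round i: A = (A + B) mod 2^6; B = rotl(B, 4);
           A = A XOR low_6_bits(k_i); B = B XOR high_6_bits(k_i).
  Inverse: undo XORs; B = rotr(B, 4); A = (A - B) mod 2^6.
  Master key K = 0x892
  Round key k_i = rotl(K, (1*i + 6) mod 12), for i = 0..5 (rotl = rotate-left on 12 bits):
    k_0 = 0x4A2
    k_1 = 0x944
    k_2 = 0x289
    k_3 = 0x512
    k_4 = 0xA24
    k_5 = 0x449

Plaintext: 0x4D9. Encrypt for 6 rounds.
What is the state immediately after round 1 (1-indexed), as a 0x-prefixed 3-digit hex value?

0x384

s_0 = plaintext = 0x4D9
s_1 = Round(s_0, k_0) = 0x384
s_2 = Round(s_1, k_1) = 0x5A4
s_3 = Round(s_2, k_2) = 0xCC3
s_4 = Round(s_3, k_3) = 0x924
s_5 = Round(s_4, k_4) = 0xB21
s_6 = Round(s_5, k_5) = 0x109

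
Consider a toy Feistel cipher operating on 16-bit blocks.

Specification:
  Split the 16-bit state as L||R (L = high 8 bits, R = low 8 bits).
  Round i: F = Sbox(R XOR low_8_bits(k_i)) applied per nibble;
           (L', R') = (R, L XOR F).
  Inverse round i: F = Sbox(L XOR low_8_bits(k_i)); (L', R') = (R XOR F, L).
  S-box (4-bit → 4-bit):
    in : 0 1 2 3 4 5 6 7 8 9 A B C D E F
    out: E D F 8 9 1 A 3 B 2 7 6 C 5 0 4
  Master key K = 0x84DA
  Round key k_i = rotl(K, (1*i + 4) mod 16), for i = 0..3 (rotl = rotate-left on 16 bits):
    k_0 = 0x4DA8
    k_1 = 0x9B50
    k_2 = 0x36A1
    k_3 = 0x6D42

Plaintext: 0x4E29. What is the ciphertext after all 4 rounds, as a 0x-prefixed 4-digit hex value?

0xBD15

s_0 = plaintext = 0x4E29
s_1 = Round(s_0, k_0) = 0x29F3
s_2 = Round(s_1, k_1) = 0xF351
s_3 = Round(s_2, k_2) = 0x51BD
s_4 = Round(s_3, k_3) = 0xBD15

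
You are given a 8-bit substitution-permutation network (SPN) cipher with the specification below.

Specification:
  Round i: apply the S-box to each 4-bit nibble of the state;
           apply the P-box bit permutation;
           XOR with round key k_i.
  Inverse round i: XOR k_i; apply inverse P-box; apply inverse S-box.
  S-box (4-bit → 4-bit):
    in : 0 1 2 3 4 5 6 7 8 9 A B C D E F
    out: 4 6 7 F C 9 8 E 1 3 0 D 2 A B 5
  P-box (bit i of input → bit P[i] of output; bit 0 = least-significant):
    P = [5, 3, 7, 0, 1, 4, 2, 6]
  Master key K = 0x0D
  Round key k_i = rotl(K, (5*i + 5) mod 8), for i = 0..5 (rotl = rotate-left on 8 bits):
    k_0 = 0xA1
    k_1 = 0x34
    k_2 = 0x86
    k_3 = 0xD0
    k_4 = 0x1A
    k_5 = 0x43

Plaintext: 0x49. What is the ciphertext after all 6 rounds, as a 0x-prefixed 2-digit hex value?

s_0 = plaintext = 0x49
s_1 = Round(s_0, k_0) = 0xCD
s_2 = Round(s_1, k_1) = 0x2D
s_3 = Round(s_2, k_2) = 0x99
s_4 = Round(s_3, k_3) = 0xEA
s_5 = Round(s_4, k_4) = 0x48
s_6 = Round(s_5, k_5) = 0x27

0x27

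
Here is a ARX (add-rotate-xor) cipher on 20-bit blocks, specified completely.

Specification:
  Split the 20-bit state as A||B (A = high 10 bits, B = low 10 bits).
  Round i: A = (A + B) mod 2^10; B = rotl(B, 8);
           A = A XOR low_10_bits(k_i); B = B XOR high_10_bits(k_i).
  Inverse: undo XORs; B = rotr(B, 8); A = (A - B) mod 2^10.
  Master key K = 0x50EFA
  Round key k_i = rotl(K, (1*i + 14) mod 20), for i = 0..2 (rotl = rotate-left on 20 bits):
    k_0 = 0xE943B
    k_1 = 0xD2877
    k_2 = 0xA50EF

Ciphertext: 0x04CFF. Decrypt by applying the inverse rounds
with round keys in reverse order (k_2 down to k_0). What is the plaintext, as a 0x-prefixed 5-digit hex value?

s_0 = ciphertext = 0x04CFF
s_1 = InvRound(s_0, k_2) = 0xD39AE
s_2 = InvRound(s_1, k_1) = 0xE9F92
s_3 = InvRound(s_2, k_0) = 0xB00DC

0xB00DC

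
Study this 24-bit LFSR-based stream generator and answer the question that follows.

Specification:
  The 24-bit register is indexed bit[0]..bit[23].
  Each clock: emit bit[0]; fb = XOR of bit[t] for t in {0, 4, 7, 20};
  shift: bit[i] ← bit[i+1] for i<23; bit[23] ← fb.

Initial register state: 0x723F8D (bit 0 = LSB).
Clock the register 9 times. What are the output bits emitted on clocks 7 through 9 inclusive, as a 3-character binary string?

011

reg_0 = 0x723F8D
clock 1: out=1, reg = 0xB91FC6
clock 2: out=0, reg = 0x5C8FE3
clock 3: out=1, reg = 0xAE47F1
clock 4: out=1, reg = 0xD723F8
clock 5: out=0, reg = 0xEB91FC
clock 6: out=0, reg = 0x75C8FE
clock 7: out=0, reg = 0xBAE47F
clock 8: out=1, reg = 0xDD723F
clock 9: out=1, reg = 0xEEB91F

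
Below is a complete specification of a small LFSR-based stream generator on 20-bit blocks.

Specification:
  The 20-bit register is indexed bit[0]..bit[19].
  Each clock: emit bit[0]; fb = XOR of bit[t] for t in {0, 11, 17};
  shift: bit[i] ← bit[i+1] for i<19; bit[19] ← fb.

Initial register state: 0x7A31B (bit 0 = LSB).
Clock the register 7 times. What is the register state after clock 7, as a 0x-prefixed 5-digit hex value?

0x18F46

reg_0 = 0x7A31B
clock 1: out=1, reg = 0x3D18D
clock 2: out=1, reg = 0x1E8C6
clock 3: out=0, reg = 0x8F463
clock 4: out=1, reg = 0xC7A31
clock 5: out=1, reg = 0x63D18
clock 6: out=0, reg = 0x31E8C
clock 7: out=0, reg = 0x18F46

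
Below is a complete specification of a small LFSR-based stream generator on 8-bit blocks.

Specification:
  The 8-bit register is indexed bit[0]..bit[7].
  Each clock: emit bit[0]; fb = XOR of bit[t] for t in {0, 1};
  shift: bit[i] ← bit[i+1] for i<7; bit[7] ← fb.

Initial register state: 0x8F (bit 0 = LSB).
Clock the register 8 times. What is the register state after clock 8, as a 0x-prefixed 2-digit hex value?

reg_0 = 0x8F
clock 1: out=1, reg = 0x47
clock 2: out=1, reg = 0x23
clock 3: out=1, reg = 0x11
clock 4: out=1, reg = 0x88
clock 5: out=0, reg = 0x44
clock 6: out=0, reg = 0x22
clock 7: out=0, reg = 0x91
clock 8: out=1, reg = 0xC8

0xC8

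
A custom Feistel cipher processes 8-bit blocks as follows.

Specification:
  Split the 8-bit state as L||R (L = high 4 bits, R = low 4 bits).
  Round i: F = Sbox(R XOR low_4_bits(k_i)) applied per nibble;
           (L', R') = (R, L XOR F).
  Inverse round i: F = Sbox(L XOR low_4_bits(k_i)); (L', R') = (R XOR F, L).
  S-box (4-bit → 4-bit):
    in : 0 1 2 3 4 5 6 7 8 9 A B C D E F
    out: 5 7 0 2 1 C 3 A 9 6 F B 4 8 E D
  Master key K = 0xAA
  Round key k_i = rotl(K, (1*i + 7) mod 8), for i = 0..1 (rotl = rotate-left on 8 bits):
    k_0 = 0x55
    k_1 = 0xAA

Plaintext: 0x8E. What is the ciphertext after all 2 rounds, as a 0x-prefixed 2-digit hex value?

0x38

s_0 = plaintext = 0x8E
s_1 = Round(s_0, k_0) = 0xE3
s_2 = Round(s_1, k_1) = 0x38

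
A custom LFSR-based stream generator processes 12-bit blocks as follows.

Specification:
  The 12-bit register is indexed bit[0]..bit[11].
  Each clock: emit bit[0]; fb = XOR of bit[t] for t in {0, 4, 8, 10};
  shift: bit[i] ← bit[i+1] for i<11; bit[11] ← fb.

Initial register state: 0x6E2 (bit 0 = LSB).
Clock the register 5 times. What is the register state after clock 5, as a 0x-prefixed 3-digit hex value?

reg_0 = 0x6E2
clock 1: out=0, reg = 0xB71
clock 2: out=1, reg = 0xDB8
clock 3: out=0, reg = 0xEDC
clock 4: out=0, reg = 0x76E
clock 5: out=0, reg = 0x3B7

0x3B7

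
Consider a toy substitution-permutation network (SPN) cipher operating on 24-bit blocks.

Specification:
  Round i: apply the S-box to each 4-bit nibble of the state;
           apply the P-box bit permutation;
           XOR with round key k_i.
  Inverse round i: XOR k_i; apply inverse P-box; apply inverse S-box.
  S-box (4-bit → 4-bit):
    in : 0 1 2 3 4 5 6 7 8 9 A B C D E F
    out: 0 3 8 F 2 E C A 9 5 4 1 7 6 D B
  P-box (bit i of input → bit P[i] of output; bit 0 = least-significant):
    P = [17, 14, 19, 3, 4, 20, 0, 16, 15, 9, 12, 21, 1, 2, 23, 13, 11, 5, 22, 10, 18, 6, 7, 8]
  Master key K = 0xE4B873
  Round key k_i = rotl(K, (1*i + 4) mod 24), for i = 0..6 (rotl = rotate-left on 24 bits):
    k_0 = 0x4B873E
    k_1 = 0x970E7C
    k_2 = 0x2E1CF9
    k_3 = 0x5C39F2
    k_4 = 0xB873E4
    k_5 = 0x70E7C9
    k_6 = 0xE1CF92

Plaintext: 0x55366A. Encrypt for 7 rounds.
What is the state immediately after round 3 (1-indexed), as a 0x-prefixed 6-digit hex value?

0x7D4C41

s_0 = plaintext = 0x55366A
s_1 = Round(s_0, k_0) = 0xA2B2D9
s_2 = Round(s_1, k_1) = 0xAD0AFF
s_3 = Round(s_2, k_2) = 0x7D4C41
s_4 = Round(s_3, k_3) = 0x0EEA96
s_5 = Round(s_4, k_4) = 0x704FFF
s_6 = Round(s_5, k_5) = 0x432495
s_7 = Round(s_6, k_6) = 0xA9A1EB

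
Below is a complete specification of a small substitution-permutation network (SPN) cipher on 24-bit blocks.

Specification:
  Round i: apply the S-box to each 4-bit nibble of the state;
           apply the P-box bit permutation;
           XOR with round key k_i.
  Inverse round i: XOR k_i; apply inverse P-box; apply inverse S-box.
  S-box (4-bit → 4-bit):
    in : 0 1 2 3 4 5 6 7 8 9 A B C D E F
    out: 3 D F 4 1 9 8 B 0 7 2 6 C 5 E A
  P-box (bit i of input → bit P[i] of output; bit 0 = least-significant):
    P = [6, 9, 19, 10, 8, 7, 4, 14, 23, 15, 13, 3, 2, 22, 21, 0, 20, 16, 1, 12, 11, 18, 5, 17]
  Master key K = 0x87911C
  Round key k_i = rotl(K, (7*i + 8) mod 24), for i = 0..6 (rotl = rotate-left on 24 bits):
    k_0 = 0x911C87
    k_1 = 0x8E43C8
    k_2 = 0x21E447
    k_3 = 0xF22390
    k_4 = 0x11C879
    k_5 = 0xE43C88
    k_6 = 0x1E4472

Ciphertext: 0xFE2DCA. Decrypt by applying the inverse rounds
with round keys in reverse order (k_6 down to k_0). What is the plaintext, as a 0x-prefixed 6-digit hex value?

0x6BCF3F

s_0 = ciphertext = 0xFE2DCA
s_1 = InvRound(s_0, k_6) = 0xD8B128
s_2 = InvRound(s_1, k_5) = 0x943A0C
s_3 = InvRound(s_2, k_4) = 0xBF59C0
s_4 = InvRound(s_3, k_3) = 0x0FA3C9
s_5 = InvRound(s_4, k_2) = 0xF3D67E
s_6 = InvRound(s_5, k_1) = 0xB29A9C
s_7 = InvRound(s_6, k_0) = 0x6BCF3F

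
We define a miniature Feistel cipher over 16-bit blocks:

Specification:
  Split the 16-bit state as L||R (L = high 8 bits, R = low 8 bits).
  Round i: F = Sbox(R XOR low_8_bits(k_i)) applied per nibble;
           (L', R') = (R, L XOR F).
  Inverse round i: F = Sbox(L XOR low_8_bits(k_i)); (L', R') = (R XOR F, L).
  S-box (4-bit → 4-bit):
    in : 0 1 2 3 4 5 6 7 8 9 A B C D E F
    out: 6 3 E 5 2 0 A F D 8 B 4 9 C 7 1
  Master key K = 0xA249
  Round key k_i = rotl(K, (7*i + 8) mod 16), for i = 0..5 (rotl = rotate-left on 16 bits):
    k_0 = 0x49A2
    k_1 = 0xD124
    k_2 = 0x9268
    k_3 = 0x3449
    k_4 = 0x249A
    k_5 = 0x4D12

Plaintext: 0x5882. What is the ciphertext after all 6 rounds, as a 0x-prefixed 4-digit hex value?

s_0 = plaintext = 0x5882
s_1 = Round(s_0, k_0) = 0x82BE
s_2 = Round(s_1, k_1) = 0xBE09
s_3 = Round(s_2, k_2) = 0x091D
s_4 = Round(s_3, k_3) = 0x1D0B
s_5 = Round(s_4, k_4) = 0x0B9E
s_6 = Round(s_5, k_5) = 0x9ED2

0x9ED2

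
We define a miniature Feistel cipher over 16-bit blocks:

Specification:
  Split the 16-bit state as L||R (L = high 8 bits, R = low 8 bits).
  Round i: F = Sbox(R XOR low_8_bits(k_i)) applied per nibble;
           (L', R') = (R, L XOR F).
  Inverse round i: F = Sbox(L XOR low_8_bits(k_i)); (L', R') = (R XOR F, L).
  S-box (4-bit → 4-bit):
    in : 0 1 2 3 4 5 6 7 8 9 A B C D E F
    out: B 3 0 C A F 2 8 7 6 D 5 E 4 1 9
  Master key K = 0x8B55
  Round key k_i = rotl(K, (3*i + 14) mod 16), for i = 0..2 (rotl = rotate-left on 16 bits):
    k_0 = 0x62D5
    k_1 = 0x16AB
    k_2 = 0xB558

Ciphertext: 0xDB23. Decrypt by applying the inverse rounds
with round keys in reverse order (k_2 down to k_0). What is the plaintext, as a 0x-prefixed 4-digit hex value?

s_0 = ciphertext = 0xDB23
s_1 = InvRound(s_0, k_2) = 0x5FDB
s_2 = InvRound(s_1, k_1) = 0x415F
s_3 = InvRound(s_2, k_0) = 0x3541

0x3541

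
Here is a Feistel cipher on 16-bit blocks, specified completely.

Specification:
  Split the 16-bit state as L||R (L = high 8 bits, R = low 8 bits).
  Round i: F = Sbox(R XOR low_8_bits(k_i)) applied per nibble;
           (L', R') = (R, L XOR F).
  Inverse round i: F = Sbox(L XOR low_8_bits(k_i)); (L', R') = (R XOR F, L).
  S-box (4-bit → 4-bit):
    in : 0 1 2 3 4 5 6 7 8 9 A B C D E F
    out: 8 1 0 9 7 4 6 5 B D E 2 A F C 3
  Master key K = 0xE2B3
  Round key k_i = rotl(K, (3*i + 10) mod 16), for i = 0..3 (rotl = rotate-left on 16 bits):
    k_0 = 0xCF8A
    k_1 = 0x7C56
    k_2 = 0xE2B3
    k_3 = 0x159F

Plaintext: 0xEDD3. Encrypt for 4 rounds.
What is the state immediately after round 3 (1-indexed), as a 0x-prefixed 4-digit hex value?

s_0 = plaintext = 0xEDD3
s_1 = Round(s_0, k_0) = 0xD3A0
s_2 = Round(s_1, k_1) = 0xA0E5
s_3 = Round(s_2, k_2) = 0xE5E6
s_4 = Round(s_3, k_3) = 0xE6B8

0xE5E6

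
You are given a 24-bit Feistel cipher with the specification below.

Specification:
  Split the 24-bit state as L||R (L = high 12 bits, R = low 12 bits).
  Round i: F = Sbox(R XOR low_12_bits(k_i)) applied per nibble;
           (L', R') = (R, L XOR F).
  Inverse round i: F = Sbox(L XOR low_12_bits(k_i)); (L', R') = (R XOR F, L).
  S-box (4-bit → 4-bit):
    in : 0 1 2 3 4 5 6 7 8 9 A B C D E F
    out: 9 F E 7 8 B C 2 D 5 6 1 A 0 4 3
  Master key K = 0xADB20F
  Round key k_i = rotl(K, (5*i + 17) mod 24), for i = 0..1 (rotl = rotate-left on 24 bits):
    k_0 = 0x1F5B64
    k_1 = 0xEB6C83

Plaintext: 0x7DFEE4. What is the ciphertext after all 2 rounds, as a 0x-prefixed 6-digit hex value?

0xC0673F

s_0 = plaintext = 0x7DFEE4
s_1 = Round(s_0, k_0) = 0xEE4C06
s_2 = Round(s_1, k_1) = 0xC0673F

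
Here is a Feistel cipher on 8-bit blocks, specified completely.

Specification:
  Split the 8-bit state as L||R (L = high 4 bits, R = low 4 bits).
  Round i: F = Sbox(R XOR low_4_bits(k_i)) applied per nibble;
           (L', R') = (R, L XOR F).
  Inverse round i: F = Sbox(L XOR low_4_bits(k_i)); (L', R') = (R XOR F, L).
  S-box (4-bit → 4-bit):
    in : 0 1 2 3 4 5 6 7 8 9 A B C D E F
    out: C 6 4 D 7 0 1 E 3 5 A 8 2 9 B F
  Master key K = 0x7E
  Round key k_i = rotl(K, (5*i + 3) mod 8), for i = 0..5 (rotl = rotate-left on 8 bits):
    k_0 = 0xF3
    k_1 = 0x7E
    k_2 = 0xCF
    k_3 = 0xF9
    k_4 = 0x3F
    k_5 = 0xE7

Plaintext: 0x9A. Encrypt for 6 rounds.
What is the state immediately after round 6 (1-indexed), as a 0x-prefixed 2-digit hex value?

0x8C

s_0 = plaintext = 0x9A
s_1 = Round(s_0, k_0) = 0xAC
s_2 = Round(s_1, k_1) = 0xCE
s_3 = Round(s_2, k_2) = 0xEA
s_4 = Round(s_3, k_3) = 0xA3
s_5 = Round(s_4, k_4) = 0x38
s_6 = Round(s_5, k_5) = 0x8C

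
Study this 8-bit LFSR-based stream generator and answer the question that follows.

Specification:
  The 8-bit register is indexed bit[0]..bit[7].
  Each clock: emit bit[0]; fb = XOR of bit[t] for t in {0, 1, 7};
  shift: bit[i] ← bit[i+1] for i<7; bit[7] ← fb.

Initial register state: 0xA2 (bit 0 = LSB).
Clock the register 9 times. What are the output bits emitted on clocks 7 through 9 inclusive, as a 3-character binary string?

010

reg_0 = 0xA2
clock 1: out=0, reg = 0x51
clock 2: out=1, reg = 0xA8
clock 3: out=0, reg = 0xD4
clock 4: out=0, reg = 0xEA
clock 5: out=0, reg = 0x75
clock 6: out=1, reg = 0xBA
clock 7: out=0, reg = 0x5D
clock 8: out=1, reg = 0xAE
clock 9: out=0, reg = 0x57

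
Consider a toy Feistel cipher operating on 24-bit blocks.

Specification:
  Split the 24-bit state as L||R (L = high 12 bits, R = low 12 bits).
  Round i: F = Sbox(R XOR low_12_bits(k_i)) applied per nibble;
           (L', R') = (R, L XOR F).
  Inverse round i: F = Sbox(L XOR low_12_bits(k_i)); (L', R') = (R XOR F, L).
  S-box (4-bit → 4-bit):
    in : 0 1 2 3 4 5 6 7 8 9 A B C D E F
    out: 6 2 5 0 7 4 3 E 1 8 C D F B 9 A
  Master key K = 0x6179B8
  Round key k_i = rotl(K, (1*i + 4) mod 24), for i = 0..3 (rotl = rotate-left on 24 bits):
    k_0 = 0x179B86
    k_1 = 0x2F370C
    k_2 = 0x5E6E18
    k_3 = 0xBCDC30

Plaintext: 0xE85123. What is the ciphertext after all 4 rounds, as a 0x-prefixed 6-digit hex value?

s_0 = plaintext = 0xE85123
s_1 = Round(s_0, k_0) = 0x123241
s_2 = Round(s_1, k_1) = 0x241558
s_3 = Round(s_2, k_2) = 0x558F37
s_4 = Round(s_3, k_3) = 0xF37536

0xF37536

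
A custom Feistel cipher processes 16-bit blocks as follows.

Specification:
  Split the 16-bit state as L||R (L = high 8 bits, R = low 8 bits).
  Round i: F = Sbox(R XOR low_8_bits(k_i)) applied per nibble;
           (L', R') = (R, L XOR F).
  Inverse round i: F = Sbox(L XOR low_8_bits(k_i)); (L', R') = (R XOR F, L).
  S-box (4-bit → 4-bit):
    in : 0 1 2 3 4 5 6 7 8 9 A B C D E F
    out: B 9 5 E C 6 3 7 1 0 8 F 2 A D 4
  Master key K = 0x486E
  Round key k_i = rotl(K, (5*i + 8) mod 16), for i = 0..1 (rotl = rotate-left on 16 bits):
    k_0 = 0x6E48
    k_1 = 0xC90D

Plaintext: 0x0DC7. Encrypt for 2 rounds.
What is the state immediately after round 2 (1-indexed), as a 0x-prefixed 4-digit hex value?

s_0 = plaintext = 0x0DC7
s_1 = Round(s_0, k_0) = 0xC719
s_2 = Round(s_1, k_1) = 0x195B

0x195B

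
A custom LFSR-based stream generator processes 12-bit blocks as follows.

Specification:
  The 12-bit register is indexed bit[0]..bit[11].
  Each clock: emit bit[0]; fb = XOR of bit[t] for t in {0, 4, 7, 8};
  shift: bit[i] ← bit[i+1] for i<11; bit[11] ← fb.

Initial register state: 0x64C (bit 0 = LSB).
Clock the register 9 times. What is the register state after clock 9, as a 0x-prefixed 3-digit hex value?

reg_0 = 0x64C
clock 1: out=0, reg = 0x326
clock 2: out=0, reg = 0x993
clock 3: out=1, reg = 0x4C9
clock 4: out=1, reg = 0x264
clock 5: out=0, reg = 0x132
clock 6: out=0, reg = 0x099
clock 7: out=1, reg = 0x84C
clock 8: out=0, reg = 0x426
clock 9: out=0, reg = 0x213

0x213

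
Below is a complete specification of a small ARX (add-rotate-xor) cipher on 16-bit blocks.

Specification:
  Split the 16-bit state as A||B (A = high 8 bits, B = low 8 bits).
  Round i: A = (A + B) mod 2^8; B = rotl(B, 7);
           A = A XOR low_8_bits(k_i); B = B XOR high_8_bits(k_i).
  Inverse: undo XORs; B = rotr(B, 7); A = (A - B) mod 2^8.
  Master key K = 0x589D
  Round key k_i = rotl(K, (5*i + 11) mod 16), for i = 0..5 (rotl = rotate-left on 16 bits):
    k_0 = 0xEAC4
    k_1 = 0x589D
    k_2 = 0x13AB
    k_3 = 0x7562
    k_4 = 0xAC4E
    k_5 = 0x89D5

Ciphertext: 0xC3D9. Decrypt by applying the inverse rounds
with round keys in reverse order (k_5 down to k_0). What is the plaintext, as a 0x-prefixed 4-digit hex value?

0xD8FA

s_0 = ciphertext = 0xC3D9
s_1 = InvRound(s_0, k_5) = 0x76A0
s_2 = InvRound(s_1, k_4) = 0x2018
s_3 = InvRound(s_2, k_3) = 0x68DA
s_4 = InvRound(s_3, k_2) = 0x3093
s_5 = InvRound(s_4, k_1) = 0x1697
s_6 = InvRound(s_5, k_0) = 0xD8FA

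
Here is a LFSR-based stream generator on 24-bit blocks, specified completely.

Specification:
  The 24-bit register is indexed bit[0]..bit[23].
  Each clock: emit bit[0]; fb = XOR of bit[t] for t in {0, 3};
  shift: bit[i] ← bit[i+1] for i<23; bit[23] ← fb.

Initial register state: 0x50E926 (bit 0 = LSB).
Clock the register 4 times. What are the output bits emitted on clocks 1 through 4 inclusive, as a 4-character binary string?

reg_0 = 0x50E926
clock 1: out=0, reg = 0x287493
clock 2: out=1, reg = 0x943A49
clock 3: out=1, reg = 0x4A1D24
clock 4: out=0, reg = 0x250E92

0110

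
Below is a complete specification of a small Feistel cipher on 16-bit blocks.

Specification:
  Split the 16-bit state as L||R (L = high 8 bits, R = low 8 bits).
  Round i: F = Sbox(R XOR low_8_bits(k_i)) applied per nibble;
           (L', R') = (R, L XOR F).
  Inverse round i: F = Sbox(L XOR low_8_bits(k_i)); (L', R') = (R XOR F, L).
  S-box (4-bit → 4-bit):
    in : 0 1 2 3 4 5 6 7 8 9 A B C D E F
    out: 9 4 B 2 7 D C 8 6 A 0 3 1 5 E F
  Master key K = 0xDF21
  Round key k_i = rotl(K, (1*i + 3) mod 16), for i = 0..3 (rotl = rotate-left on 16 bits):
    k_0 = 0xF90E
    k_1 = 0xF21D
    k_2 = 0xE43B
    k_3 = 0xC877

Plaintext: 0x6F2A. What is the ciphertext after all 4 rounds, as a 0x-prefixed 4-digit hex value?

s_0 = plaintext = 0x6F2A
s_1 = Round(s_0, k_0) = 0x2AD8
s_2 = Round(s_1, k_1) = 0xD837
s_3 = Round(s_2, k_2) = 0x3749
s_4 = Round(s_3, k_3) = 0x4919

0x4919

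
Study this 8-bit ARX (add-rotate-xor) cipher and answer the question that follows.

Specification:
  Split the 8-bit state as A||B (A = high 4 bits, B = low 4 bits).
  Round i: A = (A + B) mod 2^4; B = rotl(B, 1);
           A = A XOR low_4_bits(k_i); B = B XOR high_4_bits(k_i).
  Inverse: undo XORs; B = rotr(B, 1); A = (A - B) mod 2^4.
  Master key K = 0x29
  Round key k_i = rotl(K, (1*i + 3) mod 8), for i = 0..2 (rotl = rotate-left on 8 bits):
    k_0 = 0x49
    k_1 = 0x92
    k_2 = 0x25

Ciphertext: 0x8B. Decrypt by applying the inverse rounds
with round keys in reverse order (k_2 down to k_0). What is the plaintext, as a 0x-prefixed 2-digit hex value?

s_0 = ciphertext = 0x8B
s_1 = InvRound(s_0, k_2) = 0x1C
s_2 = InvRound(s_1, k_1) = 0x9A
s_3 = InvRound(s_2, k_0) = 0x97

0x97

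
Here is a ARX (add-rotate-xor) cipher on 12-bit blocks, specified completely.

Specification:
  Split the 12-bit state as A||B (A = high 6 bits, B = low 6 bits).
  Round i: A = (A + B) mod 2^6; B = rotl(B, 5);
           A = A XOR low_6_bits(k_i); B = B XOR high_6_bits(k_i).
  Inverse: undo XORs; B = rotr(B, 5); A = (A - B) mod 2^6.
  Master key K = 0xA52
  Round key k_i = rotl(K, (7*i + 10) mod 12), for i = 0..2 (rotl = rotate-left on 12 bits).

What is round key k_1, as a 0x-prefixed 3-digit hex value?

0xA54

K = 0xA52
k_0 = rotl(K, (7*0+10) mod 12) = rotl(K, 10) = 0xA94
k_1 = rotl(K, (7*1+10) mod 12) = rotl(K, 5) = 0xA54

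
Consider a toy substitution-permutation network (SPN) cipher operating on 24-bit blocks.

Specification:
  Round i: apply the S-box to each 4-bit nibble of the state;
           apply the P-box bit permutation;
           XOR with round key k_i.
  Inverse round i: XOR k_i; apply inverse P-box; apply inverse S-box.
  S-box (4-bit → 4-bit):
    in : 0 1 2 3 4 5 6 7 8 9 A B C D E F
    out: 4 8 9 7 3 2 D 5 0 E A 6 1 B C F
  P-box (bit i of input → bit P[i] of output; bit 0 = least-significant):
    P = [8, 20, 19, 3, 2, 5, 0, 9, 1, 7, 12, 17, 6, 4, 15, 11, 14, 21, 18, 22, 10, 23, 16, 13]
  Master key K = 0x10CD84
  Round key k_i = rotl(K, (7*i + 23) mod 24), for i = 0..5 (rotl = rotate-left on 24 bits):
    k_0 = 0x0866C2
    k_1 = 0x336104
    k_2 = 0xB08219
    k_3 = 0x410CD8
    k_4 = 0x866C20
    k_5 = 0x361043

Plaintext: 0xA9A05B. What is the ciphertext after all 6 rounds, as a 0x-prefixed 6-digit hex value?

s_0 = plaintext = 0xA9A05B
s_1 = Round(s_0, k_0) = 0xF45EF2
s_2 = Round(s_1, k_1) = 0x901639
s_3 = Round(s_2, k_2) = 0x2FBA36
s_4 = Round(s_3, k_3) = 0x2FE965
s_5 = Round(s_4, k_4) = 0xF092A5
s_6 = Round(s_5, k_5) = 0xA1BE71

0xA1BE71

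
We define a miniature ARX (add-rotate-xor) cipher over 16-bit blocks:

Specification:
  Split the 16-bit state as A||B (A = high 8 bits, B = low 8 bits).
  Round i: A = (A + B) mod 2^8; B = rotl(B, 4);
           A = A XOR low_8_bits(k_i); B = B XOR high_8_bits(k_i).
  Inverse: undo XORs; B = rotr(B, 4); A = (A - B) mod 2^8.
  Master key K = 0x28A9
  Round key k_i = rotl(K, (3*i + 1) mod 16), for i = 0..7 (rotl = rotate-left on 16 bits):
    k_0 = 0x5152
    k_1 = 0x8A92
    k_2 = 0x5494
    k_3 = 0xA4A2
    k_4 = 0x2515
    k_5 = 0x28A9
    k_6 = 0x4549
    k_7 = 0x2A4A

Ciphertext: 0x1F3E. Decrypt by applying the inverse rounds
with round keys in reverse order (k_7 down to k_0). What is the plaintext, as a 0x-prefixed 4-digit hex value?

0xBA44

s_0 = ciphertext = 0x1F3E
s_1 = InvRound(s_0, k_7) = 0x1441
s_2 = InvRound(s_1, k_6) = 0x1D40
s_3 = InvRound(s_2, k_5) = 0x2E86
s_4 = InvRound(s_3, k_4) = 0x013A
s_5 = InvRound(s_4, k_3) = 0xBAE9
s_6 = InvRound(s_5, k_2) = 0x53DB
s_7 = InvRound(s_6, k_1) = 0xAC15
s_8 = InvRound(s_7, k_0) = 0xBA44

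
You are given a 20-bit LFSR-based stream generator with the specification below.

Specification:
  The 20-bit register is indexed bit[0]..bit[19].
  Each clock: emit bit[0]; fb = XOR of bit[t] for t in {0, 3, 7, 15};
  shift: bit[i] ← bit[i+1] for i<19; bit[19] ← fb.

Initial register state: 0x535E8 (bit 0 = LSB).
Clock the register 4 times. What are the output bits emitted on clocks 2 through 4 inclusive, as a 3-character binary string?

reg_0 = 0x535E8
clock 1: out=0, reg = 0x29AF4
clock 2: out=0, reg = 0x14D7A
clock 3: out=0, reg = 0x8A6BD
clock 4: out=1, reg = 0x4535E

001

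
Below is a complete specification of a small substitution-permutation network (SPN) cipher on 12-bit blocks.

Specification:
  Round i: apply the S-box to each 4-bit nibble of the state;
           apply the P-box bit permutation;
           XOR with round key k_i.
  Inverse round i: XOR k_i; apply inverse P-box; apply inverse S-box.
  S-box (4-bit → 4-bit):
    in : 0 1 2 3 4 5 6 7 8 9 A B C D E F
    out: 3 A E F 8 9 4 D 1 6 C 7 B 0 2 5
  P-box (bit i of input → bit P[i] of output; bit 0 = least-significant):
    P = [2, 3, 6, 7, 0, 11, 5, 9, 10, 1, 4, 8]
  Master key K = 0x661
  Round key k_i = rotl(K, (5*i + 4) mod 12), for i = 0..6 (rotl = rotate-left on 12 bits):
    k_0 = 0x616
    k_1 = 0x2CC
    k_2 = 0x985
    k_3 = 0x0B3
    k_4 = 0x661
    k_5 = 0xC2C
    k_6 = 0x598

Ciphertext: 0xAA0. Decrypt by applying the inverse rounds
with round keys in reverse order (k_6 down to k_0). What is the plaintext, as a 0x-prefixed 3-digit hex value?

s_0 = ciphertext = 0xAA0
s_1 = InvRound(s_0, k_6) = 0x72E
s_2 = InvRound(s_1, k_5) = 0x11D
s_3 = InvRound(s_2, k_4) = 0x7AB
s_4 = InvRound(s_3, k_3) = 0x74E
s_5 = InvRound(s_4, k_2) = 0x0C2
s_6 = InvRound(s_5, k_1) = 0xE40
s_7 = InvRound(s_6, k_0) = 0x9EF

0x9EF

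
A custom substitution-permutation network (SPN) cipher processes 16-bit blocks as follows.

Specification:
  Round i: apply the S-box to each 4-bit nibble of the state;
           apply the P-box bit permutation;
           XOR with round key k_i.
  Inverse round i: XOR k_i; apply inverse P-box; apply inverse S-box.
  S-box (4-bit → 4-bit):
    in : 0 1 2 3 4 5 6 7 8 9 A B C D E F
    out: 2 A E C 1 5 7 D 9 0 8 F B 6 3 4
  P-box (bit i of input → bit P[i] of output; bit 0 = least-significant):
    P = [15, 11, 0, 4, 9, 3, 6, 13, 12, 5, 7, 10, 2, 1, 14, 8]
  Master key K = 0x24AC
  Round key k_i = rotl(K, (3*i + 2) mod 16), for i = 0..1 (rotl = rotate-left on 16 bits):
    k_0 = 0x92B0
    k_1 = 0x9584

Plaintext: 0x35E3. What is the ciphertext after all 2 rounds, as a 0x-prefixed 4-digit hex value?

s_0 = plaintext = 0x35E3
s_1 = Round(s_0, k_0) = 0xC129
s_2 = Round(s_1, k_1) = 0xB0EA

0xB0EA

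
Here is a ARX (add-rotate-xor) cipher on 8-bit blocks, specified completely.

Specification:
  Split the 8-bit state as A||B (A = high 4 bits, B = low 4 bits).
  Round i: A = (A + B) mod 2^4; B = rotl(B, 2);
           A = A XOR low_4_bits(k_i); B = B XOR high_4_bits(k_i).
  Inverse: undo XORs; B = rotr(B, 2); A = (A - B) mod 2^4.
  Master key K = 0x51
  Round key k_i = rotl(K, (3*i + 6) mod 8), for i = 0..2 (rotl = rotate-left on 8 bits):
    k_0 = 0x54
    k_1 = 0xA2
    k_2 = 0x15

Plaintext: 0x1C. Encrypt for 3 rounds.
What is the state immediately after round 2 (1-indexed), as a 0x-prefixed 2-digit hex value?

0xD3

s_0 = plaintext = 0x1C
s_1 = Round(s_0, k_0) = 0x96
s_2 = Round(s_1, k_1) = 0xD3
s_3 = Round(s_2, k_2) = 0x5D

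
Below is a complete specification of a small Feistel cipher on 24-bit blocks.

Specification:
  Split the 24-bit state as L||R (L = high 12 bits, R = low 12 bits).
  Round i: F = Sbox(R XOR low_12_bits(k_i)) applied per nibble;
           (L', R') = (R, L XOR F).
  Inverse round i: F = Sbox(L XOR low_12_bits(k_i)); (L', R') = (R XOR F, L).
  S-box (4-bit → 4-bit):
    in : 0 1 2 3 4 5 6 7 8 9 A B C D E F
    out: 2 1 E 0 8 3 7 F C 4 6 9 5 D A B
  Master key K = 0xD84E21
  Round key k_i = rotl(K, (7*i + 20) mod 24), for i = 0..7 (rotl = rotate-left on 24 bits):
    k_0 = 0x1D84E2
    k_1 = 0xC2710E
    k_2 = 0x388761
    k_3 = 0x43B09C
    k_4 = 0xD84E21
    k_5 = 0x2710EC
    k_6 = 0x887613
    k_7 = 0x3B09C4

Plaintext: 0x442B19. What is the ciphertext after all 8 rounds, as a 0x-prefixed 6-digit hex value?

s_0 = plaintext = 0x442B19
s_1 = Round(s_0, k_0) = 0xB19FFB
s_2 = Round(s_1, k_1) = 0xFFB1AA
s_3 = Round(s_2, k_2) = 0x1AA8A2
s_4 = Round(s_3, k_3) = 0x8A2DA0
s_5 = Round(s_4, k_4) = 0xDA0863
s_6 = Round(s_5, k_5) = 0x86316B
s_7 = Round(s_6, k_6) = 0x16B79F
s_8 = Round(s_7, k_7) = 0x79FB52

0x79FB52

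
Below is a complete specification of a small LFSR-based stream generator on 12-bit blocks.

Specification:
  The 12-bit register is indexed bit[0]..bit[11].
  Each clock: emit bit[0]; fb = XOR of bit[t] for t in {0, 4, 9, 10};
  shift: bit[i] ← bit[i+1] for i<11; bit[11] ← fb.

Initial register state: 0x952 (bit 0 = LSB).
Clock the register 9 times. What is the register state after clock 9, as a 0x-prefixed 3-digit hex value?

0xAEC

reg_0 = 0x952
clock 1: out=0, reg = 0xCA9
clock 2: out=1, reg = 0x654
clock 3: out=0, reg = 0xB2A
clock 4: out=0, reg = 0xD95
clock 5: out=1, reg = 0xECA
clock 6: out=0, reg = 0x765
clock 7: out=1, reg = 0xBB2
clock 8: out=0, reg = 0x5D9
clock 9: out=1, reg = 0xAEC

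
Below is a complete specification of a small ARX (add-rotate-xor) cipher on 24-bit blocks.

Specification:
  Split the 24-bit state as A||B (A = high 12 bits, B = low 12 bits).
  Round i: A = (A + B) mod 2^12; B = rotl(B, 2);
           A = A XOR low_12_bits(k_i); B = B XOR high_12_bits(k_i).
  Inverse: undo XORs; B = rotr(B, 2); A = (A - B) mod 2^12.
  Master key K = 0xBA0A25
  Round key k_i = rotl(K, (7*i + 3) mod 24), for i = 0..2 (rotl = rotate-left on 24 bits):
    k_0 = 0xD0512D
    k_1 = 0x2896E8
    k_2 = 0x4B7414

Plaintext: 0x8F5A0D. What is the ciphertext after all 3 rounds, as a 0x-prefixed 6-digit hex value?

s_0 = plaintext = 0x8F5A0D
s_1 = Round(s_0, k_0) = 0x22F533
s_2 = Round(s_1, k_1) = 0x18A644
s_3 = Round(s_2, k_2) = 0x3DADA6

0x3DADA6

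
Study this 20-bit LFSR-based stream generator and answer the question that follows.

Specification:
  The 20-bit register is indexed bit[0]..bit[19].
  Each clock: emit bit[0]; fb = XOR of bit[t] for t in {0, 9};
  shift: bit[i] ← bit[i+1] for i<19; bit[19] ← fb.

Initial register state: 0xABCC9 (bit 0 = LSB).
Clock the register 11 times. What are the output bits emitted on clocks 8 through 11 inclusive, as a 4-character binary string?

1001

reg_0 = 0xABCC9
clock 1: out=1, reg = 0xD5E64
clock 2: out=0, reg = 0xEAF32
clock 3: out=0, reg = 0xF5799
clock 4: out=1, reg = 0x7ABCC
clock 5: out=0, reg = 0xBD5E6
clock 6: out=0, reg = 0x5EAF3
clock 7: out=1, reg = 0x2F579
clock 8: out=1, reg = 0x97ABC
clock 9: out=0, reg = 0xCBD5E
clock 10: out=0, reg = 0x65EAF
clock 11: out=1, reg = 0x32F57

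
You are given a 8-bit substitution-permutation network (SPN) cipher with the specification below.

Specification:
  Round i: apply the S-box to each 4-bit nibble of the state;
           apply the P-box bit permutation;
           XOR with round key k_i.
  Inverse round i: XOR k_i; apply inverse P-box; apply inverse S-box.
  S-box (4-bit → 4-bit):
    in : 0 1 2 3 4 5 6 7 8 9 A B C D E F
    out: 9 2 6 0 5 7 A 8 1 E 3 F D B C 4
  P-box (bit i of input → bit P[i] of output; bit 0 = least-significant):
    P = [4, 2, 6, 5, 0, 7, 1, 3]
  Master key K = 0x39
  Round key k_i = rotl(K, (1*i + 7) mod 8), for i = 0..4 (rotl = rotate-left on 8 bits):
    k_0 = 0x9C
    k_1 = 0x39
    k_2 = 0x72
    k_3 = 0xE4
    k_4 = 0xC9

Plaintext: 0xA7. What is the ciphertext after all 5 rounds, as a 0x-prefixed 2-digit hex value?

0x68

s_0 = plaintext = 0xA7
s_1 = Round(s_0, k_0) = 0x3D
s_2 = Round(s_1, k_1) = 0x0D
s_3 = Round(s_2, k_2) = 0x4F
s_4 = Round(s_3, k_3) = 0xA7
s_5 = Round(s_4, k_4) = 0x68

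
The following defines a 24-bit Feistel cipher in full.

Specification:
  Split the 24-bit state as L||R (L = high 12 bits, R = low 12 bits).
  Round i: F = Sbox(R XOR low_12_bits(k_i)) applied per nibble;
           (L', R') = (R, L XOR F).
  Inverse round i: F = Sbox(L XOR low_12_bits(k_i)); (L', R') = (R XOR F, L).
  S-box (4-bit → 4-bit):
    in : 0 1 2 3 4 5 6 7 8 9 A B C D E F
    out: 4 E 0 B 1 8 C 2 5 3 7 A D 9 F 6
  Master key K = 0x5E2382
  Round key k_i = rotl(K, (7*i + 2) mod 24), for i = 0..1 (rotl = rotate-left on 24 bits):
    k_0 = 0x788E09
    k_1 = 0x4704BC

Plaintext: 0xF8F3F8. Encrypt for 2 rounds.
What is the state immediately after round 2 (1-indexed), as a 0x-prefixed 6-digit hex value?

s_0 = plaintext = 0xF8F3F8
s_1 = Round(s_0, k_0) = 0x3F86E1
s_2 = Round(s_1, k_1) = 0x6E1371

0x6E1371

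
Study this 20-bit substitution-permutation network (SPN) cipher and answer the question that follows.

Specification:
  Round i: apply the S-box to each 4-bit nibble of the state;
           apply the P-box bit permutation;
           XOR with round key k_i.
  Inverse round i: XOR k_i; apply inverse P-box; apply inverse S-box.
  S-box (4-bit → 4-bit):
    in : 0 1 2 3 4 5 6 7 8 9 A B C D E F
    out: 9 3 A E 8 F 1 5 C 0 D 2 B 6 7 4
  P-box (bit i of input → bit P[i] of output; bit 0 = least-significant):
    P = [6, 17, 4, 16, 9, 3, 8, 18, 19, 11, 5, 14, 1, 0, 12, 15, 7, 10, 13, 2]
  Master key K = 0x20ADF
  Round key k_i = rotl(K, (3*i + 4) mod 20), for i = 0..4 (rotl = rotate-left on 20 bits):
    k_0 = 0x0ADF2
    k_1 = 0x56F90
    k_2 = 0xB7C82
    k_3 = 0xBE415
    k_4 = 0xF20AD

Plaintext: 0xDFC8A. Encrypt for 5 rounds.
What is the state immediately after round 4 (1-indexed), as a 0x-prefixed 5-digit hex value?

0x0AE46

s_0 = plaintext = 0xDFC8A
s_1 = Round(s_0, k_0) = 0xDD0A2
s_2 = Round(s_1, k_1) = 0xA1891
s_3 = Round(s_2, k_2) = 0x91C65
s_4 = Round(s_3, k_3) = 0x0AE46
s_5 = Round(s_4, k_4) = 0x3B84B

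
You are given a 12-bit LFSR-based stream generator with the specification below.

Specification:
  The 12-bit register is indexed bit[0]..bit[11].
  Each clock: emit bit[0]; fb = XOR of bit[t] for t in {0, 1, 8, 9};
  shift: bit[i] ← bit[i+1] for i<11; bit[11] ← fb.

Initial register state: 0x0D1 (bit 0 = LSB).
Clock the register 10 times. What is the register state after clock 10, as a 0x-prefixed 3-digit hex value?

0xE84

reg_0 = 0x0D1
clock 1: out=1, reg = 0x868
clock 2: out=0, reg = 0x434
clock 3: out=0, reg = 0x21A
clock 4: out=0, reg = 0x10D
clock 5: out=1, reg = 0x086
clock 6: out=0, reg = 0x843
clock 7: out=1, reg = 0x421
clock 8: out=1, reg = 0xA10
clock 9: out=0, reg = 0xD08
clock 10: out=0, reg = 0xE84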